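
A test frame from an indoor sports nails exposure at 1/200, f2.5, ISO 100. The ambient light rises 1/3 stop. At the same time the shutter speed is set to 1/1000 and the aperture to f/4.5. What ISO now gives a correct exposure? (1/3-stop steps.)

ISO 1250

Scene light: 1/3 stop brighter.
Shutter speed: 1/200 → 1/250 → 1/320 → 1/400 → 1/500 → 1/640 → 1/800 → 1/1000 — 2 1/3 stops shorter (darker).
Aperture: f/2.5 → f/2.8 → f/3.2 → f/3.5 → f/4 → f/4.5 — 1 2/3 stops smaller aperture (darker).
Net so far: 3 2/3 stops darker. ISO: 100 → 125 → 160 → 200 → 250 → 320 → 400 → 500 → 640 → 800 → 1000 → 1250.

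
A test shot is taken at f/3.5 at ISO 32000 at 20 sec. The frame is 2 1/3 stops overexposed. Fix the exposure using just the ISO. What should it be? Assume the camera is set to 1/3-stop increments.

ISO 6400

Overexposed by 2 1/3 stops → need 2 1/3 stops darker.
ISO: 32000 → 25600 → 20000 → 16000 → 12800 → 10000 → 8000 → 6400.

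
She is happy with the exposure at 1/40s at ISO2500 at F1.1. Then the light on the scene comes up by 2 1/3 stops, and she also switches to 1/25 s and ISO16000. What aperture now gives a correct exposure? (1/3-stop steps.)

f/8

Scene light: 2 1/3 stops brighter.
Shutter speed: 1/40 → 1/30 → 1/25 — 2/3 stop slower (brighter).
ISO: 2500 → 3200 → 4000 → 5000 → 6400 → 8000 → 10000 → 12800 → 16000 — 2 2/3 stops higher (brighter).
Net so far: 5 2/3 stops brighter. Aperture: f/1.1 → f/1.2 → f/1.4 → f/1.6 → f/1.8 → f/2 → f/2.2 → f/2.5 → f/2.8 → f/3.2 → f/3.5 → f/4 → f/4.5 → f/5 → f/5.6 → f/6.3 → f/7.1 → f/8.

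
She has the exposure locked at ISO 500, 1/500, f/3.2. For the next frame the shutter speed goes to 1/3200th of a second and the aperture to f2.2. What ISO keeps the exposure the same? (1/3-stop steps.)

ISO 1600

Shutter speed: 1/500 → 1/640 → 1/800 → 1/1000 → 1/1250 → 1/1600 → 1/2000 → 1/2500 → 1/3200 — 2 2/3 stops faster (darker).
Aperture: f/3.2 → f/2.8 → f/2.5 → f/2.2 — 1 stop larger aperture (brighter).
Net change so far: 1 2/3 stops darker. Offset with the ISO: 500 → 640 → 800 → 1000 → 1250 → 1600.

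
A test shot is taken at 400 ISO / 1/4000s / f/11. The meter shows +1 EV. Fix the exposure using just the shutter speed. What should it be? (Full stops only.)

Overexposed by 1 stop → need 1 stop darker.
Shutter speed: 1/4000 → 1/8000.

1/8000s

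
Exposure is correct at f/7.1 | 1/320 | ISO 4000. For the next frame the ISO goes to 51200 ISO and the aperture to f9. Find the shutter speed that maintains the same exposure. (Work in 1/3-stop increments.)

ISO: 4000 → 5000 → 6400 → 8000 → 10000 → 12800 → 16000 → 20000 → 25600 → 32000 → 40000 → 51200 — 3 2/3 stops raised (brighter).
Aperture: f/7.1 → f/8 → f/9 — 2/3 stop smaller aperture (darker).
Net change so far: 3 stops brighter. Offset with the shutter speed: 1/320 → 1/400 → 1/500 → 1/640 → 1/800 → 1/1000 → 1/1250 → 1/1600 → 1/2000 → 1/2500.

1/2500s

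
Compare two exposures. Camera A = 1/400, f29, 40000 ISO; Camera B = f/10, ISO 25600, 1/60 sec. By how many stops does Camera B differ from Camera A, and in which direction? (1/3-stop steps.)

5 stops brighter

Aperture: f/29 → f/25 → f/22 → f/20 → f/18 → f/16 → f/14 → f/13 → f/11 → f/10 — 3 stops opened up (brighter).
Shutter speed: 1/400 → 1/320 → 1/250 → 1/200 → 1/160 → 1/125 → 1/100 → 1/80 → 1/60 — 2 2/3 stops longer (brighter).
ISO: 40000 → 32000 → 25600 — 2/3 stop dropped (darker).
Net: +3 +2 2/3 −2/3 = +5 stops.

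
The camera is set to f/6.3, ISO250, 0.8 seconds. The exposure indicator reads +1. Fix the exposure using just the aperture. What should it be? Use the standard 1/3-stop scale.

Overexposed by 1 stop → need 1 stop darker.
Aperture: f/6.3 → f/7.1 → f/8 → f/9.

f/9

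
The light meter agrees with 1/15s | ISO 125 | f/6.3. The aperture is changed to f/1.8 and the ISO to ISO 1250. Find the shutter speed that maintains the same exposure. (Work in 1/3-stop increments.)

1/2000s

Aperture: f/6.3 → f/5.6 → f/5 → f/4.5 → f/4 → f/3.5 → f/3.2 → f/2.8 → f/2.5 → f/2.2 → f/2 → f/1.8 — 3 2/3 stops opened up (brighter).
ISO: 125 → 160 → 200 → 250 → 320 → 400 → 500 → 640 → 800 → 1000 → 1250 — 3 1/3 stops raised (brighter).
Net change so far: 7 stops brighter. Offset with the shutter speed: 1/15 → 1/20 → 1/25 → 1/30 → 1/40 → 1/50 → 1/60 → 1/80 → 1/100 → 1/125 → 1/160 → 1/200 → 1/250 → 1/320 → 1/400 → 1/500 → 1/640 → 1/800 → 1/1000 → 1/1250 → 1/1600 → 1/2000.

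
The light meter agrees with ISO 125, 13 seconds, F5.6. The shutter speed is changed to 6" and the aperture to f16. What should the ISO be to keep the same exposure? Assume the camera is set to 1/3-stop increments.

ISO 2000

Shutter speed: 13 → 10 → 8 → 6 — 1 stop faster (darker).
Aperture: f/5.6 → f/6.3 → f/7.1 → f/8 → f/9 → f/10 → f/11 → f/13 → f/14 → f/16 — 3 stops stopped down (darker).
Net change so far: 4 stops darker. Offset with the ISO: 125 → 160 → 200 → 250 → 320 → 400 → 500 → 640 → 800 → 1000 → 1250 → 1600 → 2000.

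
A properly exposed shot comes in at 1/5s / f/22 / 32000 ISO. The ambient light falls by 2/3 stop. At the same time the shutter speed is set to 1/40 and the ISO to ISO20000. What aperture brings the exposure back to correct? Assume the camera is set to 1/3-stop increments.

Scene light: 2/3 stop darker.
Shutter speed: 1/5 → 1/6 → 1/8 → 1/10 → 1/13 → 1/15 → 1/20 → 1/25 → 1/30 → 1/40 — 3 stops shorter (darker).
ISO: 32000 → 25600 → 20000 — 2/3 stop lower (darker).
Net so far: 4 1/3 stops darker. Aperture: f/22 → f/20 → f/18 → f/16 → f/14 → f/13 → f/11 → f/10 → f/9 → f/8 → f/7.1 → f/6.3 → f/5.6 → f/5.

f/5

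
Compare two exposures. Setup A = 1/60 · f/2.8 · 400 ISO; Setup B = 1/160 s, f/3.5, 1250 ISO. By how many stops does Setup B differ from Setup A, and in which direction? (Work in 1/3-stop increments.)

Aperture: f/2.8 → f/3.2 → f/3.5 — 2/3 stop smaller aperture (darker).
Shutter speed: 1/60 → 1/80 → 1/100 → 1/125 → 1/160 — 1 1/3 stops shorter (darker).
ISO: 400 → 500 → 640 → 800 → 1000 → 1250 — 1 2/3 stops raised (brighter).
Net: −2/3 −1 1/3 +1 2/3 = −1/3 stops.

1/3 stop darker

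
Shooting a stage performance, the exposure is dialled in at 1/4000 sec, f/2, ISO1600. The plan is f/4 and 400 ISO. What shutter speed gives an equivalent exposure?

1/250s

Aperture: f/2 → f/2.8 → f/4 — 2 stops stopped down (darker).
ISO: 1600 → 800 → 400 — 2 stops lower (darker).
Net change so far: 4 stops darker. Offset with the shutter speed: 1/4000 → 1/2000 → 1/1000 → 1/500 → 1/250.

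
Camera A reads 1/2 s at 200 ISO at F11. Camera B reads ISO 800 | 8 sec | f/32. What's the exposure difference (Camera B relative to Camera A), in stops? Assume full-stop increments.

3 stops brighter

Aperture: f/11 → f/16 → f/22 → f/32 — 3 stops narrower (darker).
Shutter speed: 1/2 → 1 → 2 → 4 → 8 — 4 stops longer (brighter).
ISO: 200 → 400 → 800 — 2 stops higher (brighter).
Net: −3 +4 +2 = +3 stops.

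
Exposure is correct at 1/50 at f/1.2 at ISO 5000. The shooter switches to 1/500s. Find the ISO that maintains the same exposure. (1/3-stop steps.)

Shutter speed: 1/50 → 1/60 → 1/80 → 1/100 → 1/125 → 1/160 → 1/200 → 1/250 → 1/320 → 1/400 → 1/500 — 3 1/3 stops shorter (darker).
Need 3 1/3 stops brighter from the ISO: 5000 → 6400 → 8000 → 10000 → 12800 → 16000 → 20000 → 25600 → 32000 → 40000 → 51200.

ISO 51200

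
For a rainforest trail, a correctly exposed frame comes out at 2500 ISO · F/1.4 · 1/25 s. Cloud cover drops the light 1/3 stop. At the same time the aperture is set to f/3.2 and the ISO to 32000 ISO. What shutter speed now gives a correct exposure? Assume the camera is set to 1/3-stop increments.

Scene light: 1/3 stop darker.
Aperture: f/1.4 → f/1.6 → f/1.8 → f/2 → f/2.2 → f/2.5 → f/2.8 → f/3.2 — 2 1/3 stops narrower (darker).
ISO: 2500 → 3200 → 4000 → 5000 → 6400 → 8000 → 10000 → 12800 → 16000 → 20000 → 25600 → 32000 — 3 2/3 stops higher (brighter).
Net so far: 1 stop brighter. Shutter speed: 1/25 → 1/30 → 1/40 → 1/50.

1/50s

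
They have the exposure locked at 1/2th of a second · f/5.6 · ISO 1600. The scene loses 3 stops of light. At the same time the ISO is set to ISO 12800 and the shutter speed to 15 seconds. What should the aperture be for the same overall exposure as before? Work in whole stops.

f/32

Scene light: 3 stops darker.
ISO: 1600 → 3200 → 6400 → 12800 — 3 stops higher (brighter).
Shutter speed: 1/2 → 1 → 2 → 4 → 8 → 15 — 5 stops slower (brighter).
Net so far: 5 stops brighter. Aperture: f/5.6 → f/8 → f/11 → f/16 → f/22 → f/32.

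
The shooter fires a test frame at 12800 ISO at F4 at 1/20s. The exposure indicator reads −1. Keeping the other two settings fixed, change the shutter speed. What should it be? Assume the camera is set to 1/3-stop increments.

1/10s

Underexposed by 1 stop → need 1 stop brighter.
Shutter speed: 1/20 → 1/15 → 1/13 → 1/10.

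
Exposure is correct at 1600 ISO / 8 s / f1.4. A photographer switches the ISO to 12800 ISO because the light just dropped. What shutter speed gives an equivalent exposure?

1 s

ISO: 1600 → 3200 → 6400 → 12800 — 3 stops higher (brighter).
Need 3 stops darker from the shutter speed: 8 → 4 → 2 → 1.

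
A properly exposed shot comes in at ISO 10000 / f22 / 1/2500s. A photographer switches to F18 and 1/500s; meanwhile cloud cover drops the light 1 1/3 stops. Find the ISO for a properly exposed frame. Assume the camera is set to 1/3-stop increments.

ISO 3200

Scene light: 1 1/3 stops darker.
Aperture: f/22 → f/20 → f/18 — 2/3 stop larger aperture (brighter).
Shutter speed: 1/2500 → 1/2000 → 1/1600 → 1/1250 → 1/1000 → 1/800 → 1/640 → 1/500 — 2 1/3 stops slower (brighter).
Net so far: 1 2/3 stops brighter. ISO: 10000 → 8000 → 6400 → 5000 → 4000 → 3200.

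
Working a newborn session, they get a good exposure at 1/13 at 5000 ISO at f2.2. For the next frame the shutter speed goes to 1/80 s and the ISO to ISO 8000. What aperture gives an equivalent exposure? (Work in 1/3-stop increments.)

Shutter speed: 1/13 → 1/15 → 1/20 → 1/25 → 1/30 → 1/40 → 1/50 → 1/60 → 1/80 — 2 2/3 stops shorter (darker).
ISO: 5000 → 6400 → 8000 — 2/3 stop higher (brighter).
Net change so far: 2 stops darker. Offset with the aperture: f/2.2 → f/2 → f/1.8 → f/1.6 → f/1.4 → f/1.2 → f/1.1.

f/1.1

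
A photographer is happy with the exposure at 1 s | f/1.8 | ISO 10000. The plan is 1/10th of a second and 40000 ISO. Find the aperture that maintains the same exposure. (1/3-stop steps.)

Shutter speed: 1 → 0.8 → 0.6 → 0.5 → 0.4 → 0.3 → 1/4 → 1/5 → 1/6 → 1/8 → 1/10 — 3 1/3 stops shorter (darker).
ISO: 10000 → 12800 → 16000 → 20000 → 25600 → 32000 → 40000 — 2 stops higher (brighter).
Net change so far: 1 1/3 stops darker. Offset with the aperture: f/1.8 → f/1.6 → f/1.4 → f/1.2 → f/1.1.

f/1.1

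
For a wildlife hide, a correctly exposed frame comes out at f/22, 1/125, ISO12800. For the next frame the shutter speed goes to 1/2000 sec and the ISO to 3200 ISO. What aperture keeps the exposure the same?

f/2.8

Shutter speed: 1/125 → 1/250 → 1/500 → 1/1000 → 1/2000 — 4 stops shorter (darker).
ISO: 12800 → 6400 → 3200 — 2 stops dropped (darker).
Net change so far: 6 stops darker. Offset with the aperture: f/22 → f/16 → f/11 → f/8 → f/5.6 → f/4 → f/2.8.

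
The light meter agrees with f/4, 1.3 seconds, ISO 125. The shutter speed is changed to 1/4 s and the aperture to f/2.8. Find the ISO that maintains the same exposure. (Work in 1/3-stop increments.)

Shutter speed: 1.3 → 1 → 0.8 → 0.6 → 0.5 → 0.4 → 0.3 → 1/4 — 2 1/3 stops faster (darker).
Aperture: f/4 → f/3.5 → f/3.2 → f/2.8 — 1 stop larger aperture (brighter).
Net change so far: 1 1/3 stops darker. Offset with the ISO: 125 → 160 → 200 → 250 → 320.

ISO 320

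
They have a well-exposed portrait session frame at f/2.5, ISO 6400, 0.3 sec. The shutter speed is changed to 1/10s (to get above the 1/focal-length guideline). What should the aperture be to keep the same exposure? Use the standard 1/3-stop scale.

f/1.4

Shutter speed: 0.3 → 1/4 → 1/5 → 1/6 → 1/8 → 1/10 — 1 2/3 stops faster (darker).
Need 1 2/3 stops brighter from the aperture: f/2.5 → f/2.2 → f/2 → f/1.8 → f/1.6 → f/1.4.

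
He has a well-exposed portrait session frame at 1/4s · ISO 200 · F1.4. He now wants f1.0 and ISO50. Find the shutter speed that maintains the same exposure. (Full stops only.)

Aperture: f/1.4 → f/1.0 — 1 stop larger aperture (brighter).
ISO: 200 → 100 → 50 — 2 stops dropped (darker).
Net change so far: 1 stop darker. Offset with the shutter speed: 1/4 → 1/2.

1/2s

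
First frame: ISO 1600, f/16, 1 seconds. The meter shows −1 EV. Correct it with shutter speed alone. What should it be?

2 s

Underexposed by 1 stop → need 1 stop brighter.
Shutter speed: 1 → 2.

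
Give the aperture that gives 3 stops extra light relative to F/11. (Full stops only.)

f/4

Aperture: f/11 → f/8 → f/5.6 → f/4 — 3 stops larger aperture (brighter).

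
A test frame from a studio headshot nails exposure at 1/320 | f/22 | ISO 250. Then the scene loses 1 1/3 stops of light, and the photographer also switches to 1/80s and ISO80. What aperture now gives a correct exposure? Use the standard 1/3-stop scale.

Scene light: 1 1/3 stops darker.
Shutter speed: 1/320 → 1/250 → 1/200 → 1/160 → 1/125 → 1/100 → 1/80 — 2 stops slower (brighter).
ISO: 250 → 200 → 160 → 125 → 100 → 80 — 1 2/3 stops dropped (darker).
Net so far: 1 stop darker. Aperture: f/22 → f/20 → f/18 → f/16.

f/16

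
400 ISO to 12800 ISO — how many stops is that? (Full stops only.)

5 stops

400 → 800 → 1600 → 3200 → 6400 → 12800 — count the steps: 5 stops.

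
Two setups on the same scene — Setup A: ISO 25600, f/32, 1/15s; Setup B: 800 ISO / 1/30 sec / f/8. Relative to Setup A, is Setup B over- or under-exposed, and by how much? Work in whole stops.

2 stops darker

Aperture: f/32 → f/22 → f/16 → f/11 → f/8 — 4 stops opened up (brighter).
Shutter speed: 1/15 → 1/30 — 1 stop faster (darker).
ISO: 25600 → 12800 → 6400 → 3200 → 1600 → 800 — 5 stops dropped (darker).
Net: +4 −1 −5 = −2 stops.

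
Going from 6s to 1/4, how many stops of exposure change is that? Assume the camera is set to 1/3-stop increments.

6 → 5 → 4 → 3.2 → 2.5 → 2 → 1.6 → 1.3 → 1 → 0.8 → 0.6 → 0.5 → 0.4 → 0.3 → 1/4 — count the steps: 14 third-stops = 4 2/3 stops.

4 2/3 stops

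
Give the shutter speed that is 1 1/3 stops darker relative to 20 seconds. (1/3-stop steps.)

8 s

Shutter speed: 20 → 15 → 13 → 10 → 8 — 1 1/3 stops shorter (darker).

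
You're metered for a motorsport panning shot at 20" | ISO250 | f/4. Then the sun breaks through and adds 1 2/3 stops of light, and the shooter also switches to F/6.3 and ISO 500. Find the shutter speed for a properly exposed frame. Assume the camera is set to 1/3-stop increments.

8 s

Scene light: 1 2/3 stops brighter.
Aperture: f/4 → f/4.5 → f/5 → f/5.6 → f/6.3 — 1 1/3 stops stopped down (darker).
ISO: 250 → 320 → 400 → 500 — 1 stop higher (brighter).
Net so far: 1 1/3 stops brighter. Shutter speed: 20 → 15 → 13 → 10 → 8.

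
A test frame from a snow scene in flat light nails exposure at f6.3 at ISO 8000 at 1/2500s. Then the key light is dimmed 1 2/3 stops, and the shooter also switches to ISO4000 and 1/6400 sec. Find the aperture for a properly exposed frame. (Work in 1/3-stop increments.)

Scene light: 1 2/3 stops darker.
ISO: 8000 → 6400 → 5000 → 4000 — 1 stop dropped (darker).
Shutter speed: 1/2500 → 1/3200 → 1/4000 → 1/5000 → 1/6400 — 1 1/3 stops faster (darker).
Net so far: 4 stops darker. Aperture: f/6.3 → f/5.6 → f/5 → f/4.5 → f/4 → f/3.5 → f/3.2 → f/2.8 → f/2.5 → f/2.2 → f/2 → f/1.8 → f/1.6.

f/1.6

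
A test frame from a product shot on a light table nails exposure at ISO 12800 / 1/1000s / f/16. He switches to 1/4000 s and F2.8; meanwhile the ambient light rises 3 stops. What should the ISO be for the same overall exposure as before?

Scene light: 3 stops brighter.
Shutter speed: 1/1000 → 1/2000 → 1/4000 — 2 stops shorter (darker).
Aperture: f/16 → f/11 → f/8 → f/5.6 → f/4 → f/2.8 — 5 stops wider (brighter).
Net so far: 6 stops brighter. ISO: 12800 → 6400 → 3200 → 1600 → 800 → 400 → 200.

ISO 200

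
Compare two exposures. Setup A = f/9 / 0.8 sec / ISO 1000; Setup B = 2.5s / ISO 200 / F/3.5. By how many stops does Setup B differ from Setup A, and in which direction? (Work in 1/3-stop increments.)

Aperture: f/9 → f/8 → f/7.1 → f/6.3 → f/5.6 → f/5 → f/4.5 → f/4 → f/3.5 — 2 2/3 stops opened up (brighter).
Shutter speed: 0.8 → 1 → 1.3 → 1.6 → 2 → 2.5 — 1 2/3 stops slower (brighter).
ISO: 1000 → 800 → 640 → 500 → 400 → 320 → 250 → 200 — 2 1/3 stops dropped (darker).
Net: +2 2/3 +1 2/3 −2 1/3 = +2 stops.

2 stops brighter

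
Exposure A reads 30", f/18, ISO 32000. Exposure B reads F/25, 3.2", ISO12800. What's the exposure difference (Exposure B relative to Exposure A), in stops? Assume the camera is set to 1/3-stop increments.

5 2/3 stops darker

Aperture: f/18 → f/20 → f/22 → f/25 — 1 stop stopped down (darker).
Shutter speed: 30 → 25 → 20 → 15 → 13 → 10 → 8 → 6 → 5 → 4 → 3.2 — 3 1/3 stops shorter (darker).
ISO: 32000 → 25600 → 20000 → 16000 → 12800 — 1 1/3 stops dropped (darker).
Net: −1 −3 1/3 −1 1/3 = −5 2/3 stops.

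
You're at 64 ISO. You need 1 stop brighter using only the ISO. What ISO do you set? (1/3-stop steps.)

ISO: 64 → 80 → 100 → 125 — 1 stop raised (brighter).

ISO 125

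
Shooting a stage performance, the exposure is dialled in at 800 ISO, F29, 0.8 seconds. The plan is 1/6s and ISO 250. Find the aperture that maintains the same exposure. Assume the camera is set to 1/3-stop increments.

Shutter speed: 0.8 → 0.6 → 0.5 → 0.4 → 0.3 → 1/4 → 1/5 → 1/6 — 2 1/3 stops faster (darker).
ISO: 800 → 640 → 500 → 400 → 320 → 250 — 1 2/3 stops dropped (darker).
Net change so far: 4 stops darker. Offset with the aperture: f/29 → f/25 → f/22 → f/20 → f/18 → f/16 → f/14 → f/13 → f/11 → f/10 → f/9 → f/8 → f/7.1.

f/7.1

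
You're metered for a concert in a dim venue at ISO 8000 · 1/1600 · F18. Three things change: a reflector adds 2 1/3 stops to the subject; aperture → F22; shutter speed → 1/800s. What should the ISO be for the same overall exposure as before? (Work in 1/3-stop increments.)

ISO 1250

Scene light: 2 1/3 stops brighter.
Aperture: f/18 → f/20 → f/22 — 2/3 stop smaller aperture (darker).
Shutter speed: 1/1600 → 1/1250 → 1/1000 → 1/800 — 1 stop longer (brighter).
Net so far: 2 2/3 stops brighter. ISO: 8000 → 6400 → 5000 → 4000 → 3200 → 2500 → 2000 → 1600 → 1250.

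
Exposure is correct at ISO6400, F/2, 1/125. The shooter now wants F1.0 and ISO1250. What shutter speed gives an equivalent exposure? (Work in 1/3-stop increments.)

Aperture: f/2 → f/1.8 → f/1.6 → f/1.4 → f/1.2 → f/1.1 → f/1.0 — 2 stops larger aperture (brighter).
ISO: 6400 → 5000 → 4000 → 3200 → 2500 → 2000 → 1600 → 1250 — 2 1/3 stops dropped (darker).
Net change so far: 1/3 stop darker. Offset with the shutter speed: 1/125 → 1/100.

1/100s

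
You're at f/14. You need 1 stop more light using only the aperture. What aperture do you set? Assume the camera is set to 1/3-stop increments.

Aperture: f/14 → f/13 → f/11 → f/10 — 1 stop opened up (brighter).

f/10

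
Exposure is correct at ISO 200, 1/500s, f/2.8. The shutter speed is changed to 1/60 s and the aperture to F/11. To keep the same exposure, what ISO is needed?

Shutter speed: 1/500 → 1/250 → 1/125 → 1/60 — 3 stops longer (brighter).
Aperture: f/2.8 → f/4 → f/5.6 → f/8 → f/11 — 4 stops stopped down (darker).
Net change so far: 1 stop darker. Offset with the ISO: 200 → 400.

ISO 400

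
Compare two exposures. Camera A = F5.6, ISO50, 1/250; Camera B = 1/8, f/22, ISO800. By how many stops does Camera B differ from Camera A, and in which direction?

5 stops brighter

Aperture: f/5.6 → f/8 → f/11 → f/16 → f/22 — 4 stops stopped down (darker).
Shutter speed: 1/250 → 1/125 → 1/60 → 1/30 → 1/15 → 1/8 — 5 stops slower (brighter).
ISO: 50 → 100 → 200 → 400 → 800 — 4 stops higher (brighter).
Net: −4 +5 +4 = +5 stops.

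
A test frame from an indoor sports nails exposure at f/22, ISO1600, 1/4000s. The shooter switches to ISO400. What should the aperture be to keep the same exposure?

f/11

ISO: 1600 → 800 → 400 — 2 stops lower (darker).
Need 2 stops brighter from the aperture: f/22 → f/16 → f/11.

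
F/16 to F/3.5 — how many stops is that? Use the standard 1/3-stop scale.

4 1/3 stops

f/16 → f/14 → f/13 → f/11 → f/10 → f/9 → f/8 → f/7.1 → f/6.3 → f/5.6 → f/5 → f/4.5 → f/4 → f/3.5 — count the steps: 13 third-stops = 4 1/3 stops.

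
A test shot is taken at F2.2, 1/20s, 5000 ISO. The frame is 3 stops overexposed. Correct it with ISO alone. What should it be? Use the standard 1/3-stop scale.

ISO 640

Overexposed by 3 stops → need 3 stops darker.
ISO: 5000 → 4000 → 3200 → 2500 → 2000 → 1600 → 1250 → 1000 → 800 → 640.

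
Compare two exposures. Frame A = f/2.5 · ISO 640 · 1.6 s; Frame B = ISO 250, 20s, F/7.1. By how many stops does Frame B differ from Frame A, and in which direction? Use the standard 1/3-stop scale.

2/3 stop darker

Aperture: f/2.5 → f/2.8 → f/3.2 → f/3.5 → f/4 → f/4.5 → f/5 → f/5.6 → f/6.3 → f/7.1 — 3 stops smaller aperture (darker).
Shutter speed: 1.6 → 2 → 2.5 → 3.2 → 4 → 5 → 6 → 8 → 10 → 13 → 15 → 20 — 3 2/3 stops longer (brighter).
ISO: 640 → 500 → 400 → 320 → 250 — 1 1/3 stops lower (darker).
Net: −3 +3 2/3 −1 1/3 = −2/3 stops.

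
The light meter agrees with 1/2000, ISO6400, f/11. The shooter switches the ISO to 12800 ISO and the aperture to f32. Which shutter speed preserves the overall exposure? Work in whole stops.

1/500s

ISO: 6400 → 12800 — 1 stop raised (brighter).
Aperture: f/11 → f/16 → f/22 → f/32 — 3 stops stopped down (darker).
Net change so far: 2 stops darker. Offset with the shutter speed: 1/2000 → 1/1000 → 1/500.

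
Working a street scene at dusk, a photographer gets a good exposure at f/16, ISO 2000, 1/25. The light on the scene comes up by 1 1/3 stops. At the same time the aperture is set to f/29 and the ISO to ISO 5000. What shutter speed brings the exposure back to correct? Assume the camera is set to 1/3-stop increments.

Scene light: 1 1/3 stops brighter.
Aperture: f/16 → f/18 → f/20 → f/22 → f/25 → f/29 — 1 2/3 stops narrower (darker).
ISO: 2000 → 2500 → 3200 → 4000 → 5000 — 1 1/3 stops higher (brighter).
Net so far: 1 stop brighter. Shutter speed: 1/25 → 1/30 → 1/40 → 1/50.

1/50s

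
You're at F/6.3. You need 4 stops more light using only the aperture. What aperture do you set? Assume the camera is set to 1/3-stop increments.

f/1.6

Aperture: f/6.3 → f/5.6 → f/5 → f/4.5 → f/4 → f/3.5 → f/3.2 → f/2.8 → f/2.5 → f/2.2 → f/2 → f/1.8 → f/1.6 — 4 stops opened up (brighter).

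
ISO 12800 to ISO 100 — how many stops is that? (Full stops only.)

12800 → 6400 → 3200 → 1600 → 800 → 400 → 200 → 100 — count the steps: 7 stops.

7 stops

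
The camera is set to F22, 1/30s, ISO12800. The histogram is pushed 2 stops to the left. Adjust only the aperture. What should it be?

f/11

Underexposed by 2 stops → need 2 stops brighter.
Aperture: f/22 → f/16 → f/11.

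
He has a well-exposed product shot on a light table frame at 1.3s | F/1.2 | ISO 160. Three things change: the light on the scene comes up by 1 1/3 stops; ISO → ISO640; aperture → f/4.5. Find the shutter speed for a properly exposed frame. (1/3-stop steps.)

Scene light: 1 1/3 stops brighter.
ISO: 160 → 200 → 250 → 320 → 400 → 500 → 640 — 2 stops higher (brighter).
Aperture: f/1.2 → f/1.4 → f/1.6 → f/1.8 → f/2 → f/2.2 → f/2.5 → f/2.8 → f/3.2 → f/3.5 → f/4 → f/4.5 — 3 2/3 stops narrower (darker).
Net so far: 1/3 stop darker. Shutter speed: 1.3 → 1.6.

1.6 s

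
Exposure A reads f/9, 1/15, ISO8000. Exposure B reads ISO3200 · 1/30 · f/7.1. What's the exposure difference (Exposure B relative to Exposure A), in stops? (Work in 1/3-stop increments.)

Aperture: f/9 → f/8 → f/7.1 — 2/3 stop opened up (brighter).
Shutter speed: 1/15 → 1/20 → 1/25 → 1/30 — 1 stop faster (darker).
ISO: 8000 → 6400 → 5000 → 4000 → 3200 — 1 1/3 stops dropped (darker).
Net: +2/3 −1 −1 1/3 = −1 2/3 stops.

1 2/3 stops darker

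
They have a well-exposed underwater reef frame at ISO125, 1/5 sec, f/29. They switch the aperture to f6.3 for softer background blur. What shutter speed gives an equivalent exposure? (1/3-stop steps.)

1/100s

Aperture: f/29 → f/25 → f/22 → f/20 → f/18 → f/16 → f/14 → f/13 → f/11 → f/10 → f/9 → f/8 → f/7.1 → f/6.3 — 4 1/3 stops wider (brighter).
Need 4 1/3 stops darker from the shutter speed: 1/5 → 1/6 → 1/8 → 1/10 → 1/13 → 1/15 → 1/20 → 1/25 → 1/30 → 1/40 → 1/50 → 1/60 → 1/80 → 1/100.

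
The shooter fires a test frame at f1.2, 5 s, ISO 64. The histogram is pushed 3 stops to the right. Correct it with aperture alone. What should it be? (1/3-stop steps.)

f/3.5

Overexposed by 3 stops → need 3 stops darker.
Aperture: f/1.2 → f/1.4 → f/1.6 → f/1.8 → f/2 → f/2.2 → f/2.5 → f/2.8 → f/3.2 → f/3.5.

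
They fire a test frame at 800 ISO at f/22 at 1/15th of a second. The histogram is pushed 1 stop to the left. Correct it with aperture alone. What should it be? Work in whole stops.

f/16

Underexposed by 1 stop → need 1 stop brighter.
Aperture: f/22 → f/16.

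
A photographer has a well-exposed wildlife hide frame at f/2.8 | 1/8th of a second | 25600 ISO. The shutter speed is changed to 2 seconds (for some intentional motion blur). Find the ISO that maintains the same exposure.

Shutter speed: 1/8 → 1/4 → 1/2 → 1 → 2 — 4 stops longer (brighter).
Need 4 stops darker from the ISO: 25600 → 12800 → 6400 → 3200 → 1600.

ISO 1600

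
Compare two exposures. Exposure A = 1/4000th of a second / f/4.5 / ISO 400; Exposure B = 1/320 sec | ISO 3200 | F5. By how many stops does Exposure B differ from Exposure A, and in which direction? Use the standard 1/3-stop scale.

6 1/3 stops brighter

Aperture: f/4.5 → f/5 — 1/3 stop smaller aperture (darker).
Shutter speed: 1/4000 → 1/3200 → 1/2500 → 1/2000 → 1/1600 → 1/1250 → 1/1000 → 1/800 → 1/640 → 1/500 → 1/400 → 1/320 — 3 2/3 stops longer (brighter).
ISO: 400 → 500 → 640 → 800 → 1000 → 1250 → 1600 → 2000 → 2500 → 3200 — 3 stops raised (brighter).
Net: −1/3 +3 2/3 +3 = +6 1/3 stops.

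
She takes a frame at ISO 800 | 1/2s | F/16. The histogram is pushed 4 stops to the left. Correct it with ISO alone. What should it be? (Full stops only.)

ISO 12800

Underexposed by 4 stops → need 4 stops brighter.
ISO: 800 → 1600 → 3200 → 6400 → 12800.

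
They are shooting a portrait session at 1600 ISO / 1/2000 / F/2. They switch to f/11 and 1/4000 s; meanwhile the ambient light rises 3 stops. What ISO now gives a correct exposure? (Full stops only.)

Scene light: 3 stops brighter.
Aperture: f/2 → f/2.8 → f/4 → f/5.6 → f/8 → f/11 — 5 stops smaller aperture (darker).
Shutter speed: 1/2000 → 1/4000 — 1 stop faster (darker).
Net so far: 3 stops darker. ISO: 1600 → 3200 → 6400 → 12800.

ISO 12800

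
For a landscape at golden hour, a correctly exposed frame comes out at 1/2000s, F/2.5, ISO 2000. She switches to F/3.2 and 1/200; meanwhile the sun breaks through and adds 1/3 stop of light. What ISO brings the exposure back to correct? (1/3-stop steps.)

Scene light: 1/3 stop brighter.
Aperture: f/2.5 → f/2.8 → f/3.2 — 2/3 stop smaller aperture (darker).
Shutter speed: 1/2000 → 1/1600 → 1/1250 → 1/1000 → 1/800 → 1/640 → 1/500 → 1/400 → 1/320 → 1/250 → 1/200 — 3 1/3 stops slower (brighter).
Net so far: 3 stops brighter. ISO: 2000 → 1600 → 1250 → 1000 → 800 → 640 → 500 → 400 → 320 → 250.

ISO 250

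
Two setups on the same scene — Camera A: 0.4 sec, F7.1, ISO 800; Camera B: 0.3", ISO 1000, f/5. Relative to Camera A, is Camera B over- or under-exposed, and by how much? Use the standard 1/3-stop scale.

1 stop brighter

Aperture: f/7.1 → f/6.3 → f/5.6 → f/5 — 1 stop opened up (brighter).
Shutter speed: 0.4 → 0.3 — 1/3 stop shorter (darker).
ISO: 800 → 1000 — 1/3 stop higher (brighter).
Net: +1 −1/3 +1/3 = +1 stop.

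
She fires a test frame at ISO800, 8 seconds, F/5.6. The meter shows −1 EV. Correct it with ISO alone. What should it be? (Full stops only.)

Underexposed by 1 stop → need 1 stop brighter.
ISO: 800 → 1600.

ISO 1600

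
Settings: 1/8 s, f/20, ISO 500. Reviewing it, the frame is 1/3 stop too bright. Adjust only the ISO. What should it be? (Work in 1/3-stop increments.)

ISO 400

Overexposed by 1/3 stop → need 1/3 stop darker.
ISO: 500 → 400.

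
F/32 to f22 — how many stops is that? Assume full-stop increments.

1 stop

f/32 → f/22 — count the steps: 1 stop.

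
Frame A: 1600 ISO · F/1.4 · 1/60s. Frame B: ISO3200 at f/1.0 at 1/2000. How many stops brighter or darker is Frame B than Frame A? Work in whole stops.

3 stops darker

Aperture: f/1.4 → f/1.0 — 1 stop opened up (brighter).
Shutter speed: 1/60 → 1/125 → 1/250 → 1/500 → 1/1000 → 1/2000 — 5 stops faster (darker).
ISO: 1600 → 3200 — 1 stop raised (brighter).
Net: +1 −5 +1 = −3 stops.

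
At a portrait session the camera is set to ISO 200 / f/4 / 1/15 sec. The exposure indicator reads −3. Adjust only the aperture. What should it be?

f/1.4

Underexposed by 3 stops → need 3 stops brighter.
Aperture: f/4 → f/2.8 → f/2 → f/1.4.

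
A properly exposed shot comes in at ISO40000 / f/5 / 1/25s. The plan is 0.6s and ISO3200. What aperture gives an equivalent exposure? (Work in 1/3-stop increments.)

Shutter speed: 1/25 → 1/20 → 1/15 → 1/13 → 1/10 → 1/8 → 1/6 → 1/5 → 1/4 → 0.3 → 0.4 → 0.5 → 0.6 — 4 stops longer (brighter).
ISO: 40000 → 32000 → 25600 → 20000 → 16000 → 12800 → 10000 → 8000 → 6400 → 5000 → 4000 → 3200 — 3 2/3 stops lower (darker).
Net change so far: 1/3 stop brighter. Offset with the aperture: f/5 → f/5.6.

f/5.6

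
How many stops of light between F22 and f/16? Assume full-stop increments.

1 stop

f/22 → f/16 — count the steps: 1 stop.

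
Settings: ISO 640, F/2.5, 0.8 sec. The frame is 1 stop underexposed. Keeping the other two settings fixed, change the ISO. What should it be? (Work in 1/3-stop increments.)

Underexposed by 1 stop → need 1 stop brighter.
ISO: 640 → 800 → 1000 → 1250.

ISO 1250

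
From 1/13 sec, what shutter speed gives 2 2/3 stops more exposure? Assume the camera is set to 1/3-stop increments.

Shutter speed: 1/13 → 1/10 → 1/8 → 1/6 → 1/5 → 1/4 → 0.3 → 0.4 → 0.5 — 2 2/3 stops longer (brighter).

0.5 s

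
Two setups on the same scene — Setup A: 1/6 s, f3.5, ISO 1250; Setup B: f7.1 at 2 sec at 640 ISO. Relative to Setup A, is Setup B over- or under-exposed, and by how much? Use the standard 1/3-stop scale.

Aperture: f/3.5 → f/4 → f/4.5 → f/5 → f/5.6 → f/6.3 → f/7.1 — 2 stops stopped down (darker).
Shutter speed: 1/6 → 1/5 → 1/4 → 0.3 → 0.4 → 0.5 → 0.6 → 0.8 → 1 → 1.3 → 1.6 → 2 — 3 2/3 stops slower (brighter).
ISO: 1250 → 1000 → 800 → 640 — 1 stop dropped (darker).
Net: −2 +3 2/3 −1 = +2/3 stops.

2/3 stop brighter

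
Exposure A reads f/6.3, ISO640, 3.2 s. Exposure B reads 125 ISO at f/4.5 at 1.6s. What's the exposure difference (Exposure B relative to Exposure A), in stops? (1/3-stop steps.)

2 1/3 stops darker

Aperture: f/6.3 → f/5.6 → f/5 → f/4.5 — 1 stop larger aperture (brighter).
Shutter speed: 3.2 → 2.5 → 2 → 1.6 — 1 stop faster (darker).
ISO: 640 → 500 → 400 → 320 → 250 → 200 → 160 → 125 — 2 1/3 stops dropped (darker).
Net: +1 −1 −2 1/3 = −2 1/3 stops.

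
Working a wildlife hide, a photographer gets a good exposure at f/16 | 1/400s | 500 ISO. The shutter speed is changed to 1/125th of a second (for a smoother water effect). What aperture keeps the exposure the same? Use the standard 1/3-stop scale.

f/29

Shutter speed: 1/400 → 1/320 → 1/250 → 1/200 → 1/160 → 1/125 — 1 2/3 stops slower (brighter).
Need 1 2/3 stops darker from the aperture: f/16 → f/18 → f/20 → f/22 → f/25 → f/29.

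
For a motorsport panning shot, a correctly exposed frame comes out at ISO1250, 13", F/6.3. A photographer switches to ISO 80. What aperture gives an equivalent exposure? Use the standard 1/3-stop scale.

ISO: 1250 → 1000 → 800 → 640 → 500 → 400 → 320 → 250 → 200 → 160 → 125 → 100 → 80 — 4 stops lower (darker).
Need 4 stops brighter from the aperture: f/6.3 → f/5.6 → f/5 → f/4.5 → f/4 → f/3.5 → f/3.2 → f/2.8 → f/2.5 → f/2.2 → f/2 → f/1.8 → f/1.6.

f/1.6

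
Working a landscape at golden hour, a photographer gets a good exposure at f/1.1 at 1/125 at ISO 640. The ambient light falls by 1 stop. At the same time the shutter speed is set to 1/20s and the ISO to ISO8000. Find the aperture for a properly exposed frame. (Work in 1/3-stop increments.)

Scene light: 1 stop darker.
Shutter speed: 1/125 → 1/100 → 1/80 → 1/60 → 1/50 → 1/40 → 1/30 → 1/25 → 1/20 — 2 2/3 stops longer (brighter).
ISO: 640 → 800 → 1000 → 1250 → 1600 → 2000 → 2500 → 3200 → 4000 → 5000 → 6400 → 8000 — 3 2/3 stops raised (brighter).
Net so far: 5 1/3 stops brighter. Aperture: f/1.1 → f/1.2 → f/1.4 → f/1.6 → f/1.8 → f/2 → f/2.2 → f/2.5 → f/2.8 → f/3.2 → f/3.5 → f/4 → f/4.5 → f/5 → f/5.6 → f/6.3 → f/7.1.

f/7.1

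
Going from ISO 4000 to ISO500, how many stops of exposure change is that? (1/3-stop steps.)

4000 → 3200 → 2500 → 2000 → 1600 → 1250 → 1000 → 800 → 640 → 500 — count the steps: 9 third-stops = 3 stops.

3 stops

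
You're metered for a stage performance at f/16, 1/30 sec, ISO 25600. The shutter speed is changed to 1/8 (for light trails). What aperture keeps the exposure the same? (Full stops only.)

Shutter speed: 1/30 → 1/15 → 1/8 — 2 stops longer (brighter).
Need 2 stops darker from the aperture: f/16 → f/22 → f/32.

f/32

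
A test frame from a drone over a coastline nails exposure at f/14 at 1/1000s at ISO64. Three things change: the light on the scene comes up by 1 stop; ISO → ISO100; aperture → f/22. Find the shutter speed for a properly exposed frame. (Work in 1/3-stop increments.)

1/1250s

Scene light: 1 stop brighter.
ISO: 64 → 80 → 100 — 2/3 stop higher (brighter).
Aperture: f/14 → f/16 → f/18 → f/20 → f/22 — 1 1/3 stops smaller aperture (darker).
Net so far: 1/3 stop brighter. Shutter speed: 1/1000 → 1/1250.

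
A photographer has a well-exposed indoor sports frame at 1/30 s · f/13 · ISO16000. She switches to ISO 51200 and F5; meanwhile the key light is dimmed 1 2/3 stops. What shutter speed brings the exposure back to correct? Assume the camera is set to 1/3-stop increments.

1/200s

Scene light: 1 2/3 stops darker.
ISO: 16000 → 20000 → 25600 → 32000 → 40000 → 51200 — 1 2/3 stops raised (brighter).
Aperture: f/13 → f/11 → f/10 → f/9 → f/8 → f/7.1 → f/6.3 → f/5.6 → f/5 — 2 2/3 stops opened up (brighter).
Net so far: 2 2/3 stops brighter. Shutter speed: 1/30 → 1/40 → 1/50 → 1/60 → 1/80 → 1/100 → 1/125 → 1/160 → 1/200.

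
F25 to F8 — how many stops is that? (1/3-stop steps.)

f/25 → f/22 → f/20 → f/18 → f/16 → f/14 → f/13 → f/11 → f/10 → f/9 → f/8 — count the steps: 10 third-stops = 3 1/3 stops.

3 1/3 stops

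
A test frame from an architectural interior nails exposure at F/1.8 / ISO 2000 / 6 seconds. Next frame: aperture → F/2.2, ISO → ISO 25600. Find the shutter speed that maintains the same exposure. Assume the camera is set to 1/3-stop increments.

0.8 s

Aperture: f/1.8 → f/2 → f/2.2 — 2/3 stop stopped down (darker).
ISO: 2000 → 2500 → 3200 → 4000 → 5000 → 6400 → 8000 → 10000 → 12800 → 16000 → 20000 → 25600 — 3 2/3 stops higher (brighter).
Net change so far: 3 stops brighter. Offset with the shutter speed: 6 → 5 → 4 → 3.2 → 2.5 → 2 → 1.6 → 1.3 → 1 → 0.8.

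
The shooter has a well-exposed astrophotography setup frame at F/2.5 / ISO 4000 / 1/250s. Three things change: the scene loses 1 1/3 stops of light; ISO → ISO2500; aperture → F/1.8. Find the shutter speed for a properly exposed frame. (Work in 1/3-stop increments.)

1/125s

Scene light: 1 1/3 stops darker.
ISO: 4000 → 3200 → 2500 — 2/3 stop dropped (darker).
Aperture: f/2.5 → f/2.2 → f/2 → f/1.8 — 1 stop wider (brighter).
Net so far: 1 stop darker. Shutter speed: 1/250 → 1/200 → 1/160 → 1/125.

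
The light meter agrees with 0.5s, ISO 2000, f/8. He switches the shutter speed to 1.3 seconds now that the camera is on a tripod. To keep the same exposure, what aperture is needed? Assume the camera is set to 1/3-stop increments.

f/13

Shutter speed: 0.5 → 0.6 → 0.8 → 1 → 1.3 — 1 1/3 stops slower (brighter).
Need 1 1/3 stops darker from the aperture: f/8 → f/9 → f/10 → f/11 → f/13.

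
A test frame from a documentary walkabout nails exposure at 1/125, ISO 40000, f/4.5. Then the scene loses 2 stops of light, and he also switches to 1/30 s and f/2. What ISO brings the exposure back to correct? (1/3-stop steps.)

ISO 8000

Scene light: 2 stops darker.
Shutter speed: 1/125 → 1/100 → 1/80 → 1/60 → 1/50 → 1/40 → 1/30 — 2 stops slower (brighter).
Aperture: f/4.5 → f/4 → f/3.5 → f/3.2 → f/2.8 → f/2.5 → f/2.2 → f/2 — 2 1/3 stops wider (brighter).
Net so far: 2 1/3 stops brighter. ISO: 40000 → 32000 → 25600 → 20000 → 16000 → 12800 → 10000 → 8000.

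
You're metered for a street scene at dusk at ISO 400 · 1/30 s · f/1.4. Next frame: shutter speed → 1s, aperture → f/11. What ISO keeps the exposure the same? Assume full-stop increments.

ISO 800

Shutter speed: 1/30 → 1/15 → 1/8 → 1/4 → 1/2 → 1 — 5 stops slower (brighter).
Aperture: f/1.4 → f/2 → f/2.8 → f/4 → f/5.6 → f/8 → f/11 — 6 stops smaller aperture (darker).
Net change so far: 1 stop darker. Offset with the ISO: 400 → 800.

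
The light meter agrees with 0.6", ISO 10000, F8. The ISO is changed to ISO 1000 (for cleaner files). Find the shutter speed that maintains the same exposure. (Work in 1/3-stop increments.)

6 s

ISO: 10000 → 8000 → 6400 → 5000 → 4000 → 3200 → 2500 → 2000 → 1600 → 1250 → 1000 — 3 1/3 stops dropped (darker).
Need 3 1/3 stops brighter from the shutter speed: 0.6 → 0.8 → 1 → 1.3 → 1.6 → 2 → 2.5 → 3.2 → 4 → 5 → 6.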